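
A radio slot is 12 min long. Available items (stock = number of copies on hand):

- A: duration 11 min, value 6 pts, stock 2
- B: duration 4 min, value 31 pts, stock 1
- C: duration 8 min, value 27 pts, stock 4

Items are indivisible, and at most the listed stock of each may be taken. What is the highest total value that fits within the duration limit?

Best selections within duration 12 and stock limits:
- 1×B + 1×C: duration 12, value 58
- 1×B: duration 4, value 31
Best: 58 pts.

58 pts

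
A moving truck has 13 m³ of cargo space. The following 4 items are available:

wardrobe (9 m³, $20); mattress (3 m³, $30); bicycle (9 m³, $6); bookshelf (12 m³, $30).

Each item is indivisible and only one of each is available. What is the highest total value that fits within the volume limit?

Check high-value combinations within 13 m³:
- wardrobe+mattress: volume 9+3=12, value 20+30=50
- mattress+bicycle: volume 3+9=12, value 30+6=36
- mattress: volume 3, value 30
Best: $50.

$50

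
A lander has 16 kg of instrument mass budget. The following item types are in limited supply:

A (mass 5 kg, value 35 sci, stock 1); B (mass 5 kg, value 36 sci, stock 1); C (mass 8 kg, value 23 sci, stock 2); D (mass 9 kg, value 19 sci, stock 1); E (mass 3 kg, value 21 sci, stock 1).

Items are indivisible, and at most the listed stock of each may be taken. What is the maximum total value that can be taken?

92 sci

Best selections within mass 16 and stock limits:
- 1×A + 1×B + 1×E: mass 13, value 92
- 1×B + 1×C + 1×E: mass 16, value 80
- 1×A + 1×C + 1×E: mass 16, value 79
- 1×A + 1×B: mass 10, value 71
Best: 92 sci.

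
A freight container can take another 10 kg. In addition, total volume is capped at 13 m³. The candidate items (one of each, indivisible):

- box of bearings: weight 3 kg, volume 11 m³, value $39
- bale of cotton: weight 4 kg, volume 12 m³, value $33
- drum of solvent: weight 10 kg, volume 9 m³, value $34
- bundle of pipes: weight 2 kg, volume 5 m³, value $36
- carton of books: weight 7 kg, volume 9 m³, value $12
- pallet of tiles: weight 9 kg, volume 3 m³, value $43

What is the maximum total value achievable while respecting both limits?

Feasible sets respecting both limits:
- pallet of tiles: weight 9, volume 3, value 43
- box of bearings: weight 3, volume 11, value 39
- bundle of pipes: weight 2, volume 5, value 36
- drum of solvent: weight 10, volume 9, value 34
Best: $43.

$43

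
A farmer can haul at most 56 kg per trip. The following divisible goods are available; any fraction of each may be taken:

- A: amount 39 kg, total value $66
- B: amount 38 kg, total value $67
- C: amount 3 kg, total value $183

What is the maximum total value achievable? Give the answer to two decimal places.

275.38

Take in order of value per unit:
- C (183/3 per unit): all 3 → value 183, running total 183.00
- B (67/38 per unit): all 38 → value 67, running total 250.00
- A (66/39 per unit): 15 of 39 → value 15×66/39 = 25.3846, running total 275.38
Total 275.38.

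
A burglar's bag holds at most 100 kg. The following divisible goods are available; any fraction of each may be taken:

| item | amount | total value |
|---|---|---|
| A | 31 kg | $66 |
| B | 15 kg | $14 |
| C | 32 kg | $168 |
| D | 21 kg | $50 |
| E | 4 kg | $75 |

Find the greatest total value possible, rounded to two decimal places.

370.20

Take in order of value per unit:
- E (75/4 per unit): all 4 → value 75, running total 75.00
- C (168/32 per unit): all 32 → value 168, running total 243.00
- D (50/21 per unit): all 21 → value 50, running total 293.00
- A (66/31 per unit): all 31 → value 66, running total 359.00
- B (14/15 per unit): 12 of 15 → value 12×14/15 = 11.2000, running total 370.20
Total 370.20.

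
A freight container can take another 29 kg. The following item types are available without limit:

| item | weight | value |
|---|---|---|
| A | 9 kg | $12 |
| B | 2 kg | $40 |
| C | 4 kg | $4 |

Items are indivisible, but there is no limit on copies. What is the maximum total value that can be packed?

$560

Best value-per-unit is B at 40/2, and filling with it alone uses weight 14×2=28. No mix of the others beats 14×40 = 560.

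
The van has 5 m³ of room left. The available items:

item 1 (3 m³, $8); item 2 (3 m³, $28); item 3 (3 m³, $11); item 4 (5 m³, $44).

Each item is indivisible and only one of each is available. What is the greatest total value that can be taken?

This is a 0/1 knapsack; check combinations near the capacity.
- item 4: volume 5, value 44
- item 2: volume 3, value 28
- item 3: volume 3, value 11
Best: $44.

$44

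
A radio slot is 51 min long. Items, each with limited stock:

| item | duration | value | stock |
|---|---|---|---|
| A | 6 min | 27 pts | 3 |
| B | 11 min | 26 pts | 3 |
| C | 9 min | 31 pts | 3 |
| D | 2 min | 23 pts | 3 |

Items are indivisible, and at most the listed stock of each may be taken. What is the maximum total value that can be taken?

243 pts

Best selections within duration 51 and stock limits:
- 3×A + 3×C + 3×D: duration 51, value 243
- 3×A + 3×C + 2×D: duration 49, value 220
- 2×A + 3×C + 3×D: duration 45, value 216
Best: 243 pts.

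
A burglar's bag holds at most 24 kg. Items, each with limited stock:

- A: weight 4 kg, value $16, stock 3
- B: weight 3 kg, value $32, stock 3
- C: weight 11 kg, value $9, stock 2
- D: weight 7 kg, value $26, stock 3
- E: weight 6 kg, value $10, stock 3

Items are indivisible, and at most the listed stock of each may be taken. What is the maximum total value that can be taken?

Best selections within weight 24 and stock limits:
- 2×A + 3×B + 1×D: weight 24, value 154
- 3×B + 2×D: weight 23, value 148
- 3×A + 3×B: weight 21, value 144
Best: $154.

$154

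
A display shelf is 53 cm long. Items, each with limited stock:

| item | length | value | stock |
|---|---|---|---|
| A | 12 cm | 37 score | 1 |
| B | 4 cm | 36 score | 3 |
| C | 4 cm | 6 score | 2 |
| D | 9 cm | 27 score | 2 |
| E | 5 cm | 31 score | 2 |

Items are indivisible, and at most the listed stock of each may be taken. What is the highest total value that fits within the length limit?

Top feasible selections:
- 1×A + 3×B + 2×D + 2×E: length 52, value 261
- 1×A + 3×B + 2×C + 1×D + 2×E: length 51, value 246
- 1×A + 3×B + 1×C + 1×D + 2×E: length 47, value 240
- 3×B + 2×C + 2×D + 2×E: length 48, value 236
Best: 261 score.

261 score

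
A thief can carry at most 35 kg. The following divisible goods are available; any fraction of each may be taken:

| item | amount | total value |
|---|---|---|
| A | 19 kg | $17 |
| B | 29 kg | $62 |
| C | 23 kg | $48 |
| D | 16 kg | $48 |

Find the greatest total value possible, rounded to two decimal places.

88.62

Take in order of value per unit:
- D (48/16 per unit): all 16 → value 48, running total 48.00
- B (62/29 per unit): 19 of 29 → value 19×62/29 = 40.6207, running total 88.62
Total 88.62.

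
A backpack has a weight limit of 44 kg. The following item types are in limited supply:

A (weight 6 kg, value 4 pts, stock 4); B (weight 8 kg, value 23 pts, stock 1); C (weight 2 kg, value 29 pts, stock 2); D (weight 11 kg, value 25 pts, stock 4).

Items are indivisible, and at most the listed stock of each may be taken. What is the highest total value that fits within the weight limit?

137 pts

Top feasible selections:
- 1×A + 2×C + 3×D: weight 43, value 137
- 1×A + 1×B + 2×C + 2×D: weight 40, value 135
- 2×C + 3×D: weight 37, value 133
- 1×B + 2×C + 2×D: weight 34, value 131
Best: 137 pts.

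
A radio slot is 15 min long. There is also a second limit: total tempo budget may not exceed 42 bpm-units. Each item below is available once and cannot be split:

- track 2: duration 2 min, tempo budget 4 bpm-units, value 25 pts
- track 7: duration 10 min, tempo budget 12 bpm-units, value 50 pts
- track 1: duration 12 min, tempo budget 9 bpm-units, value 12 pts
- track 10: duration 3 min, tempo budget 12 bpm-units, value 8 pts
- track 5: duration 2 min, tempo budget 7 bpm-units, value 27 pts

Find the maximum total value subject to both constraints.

102 pts

Feasible sets respecting both limits:
- track 2+track 7+track 5: duration 14, tempo budget 23, value 102
- track 7+track 10+track 5: duration 15, tempo budget 31, value 85
- track 2+track 7+track 10: duration 15, tempo budget 28, value 83
- track 7+track 5: duration 12, tempo budget 19, value 77
Best: 102 pts.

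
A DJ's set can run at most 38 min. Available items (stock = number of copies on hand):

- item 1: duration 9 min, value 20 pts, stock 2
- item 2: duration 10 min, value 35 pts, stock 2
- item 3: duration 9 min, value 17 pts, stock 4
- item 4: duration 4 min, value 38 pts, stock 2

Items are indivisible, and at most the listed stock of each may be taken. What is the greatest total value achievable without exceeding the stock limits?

Best selections within duration 38 and stock limits:
- 1×item 1 + 2×item 2 + 2×item 4: duration 37, value 166
- 2×item 2 + 1×item 3 + 2×item 4: duration 37, value 163
- 2×item 1 + 1×item 2 + 2×item 4: duration 36, value 151
- 1×item 1 + 1×item 2 + 1×item 3 + 2×item 4: duration 36, value 148
Best: 166 pts.

166 pts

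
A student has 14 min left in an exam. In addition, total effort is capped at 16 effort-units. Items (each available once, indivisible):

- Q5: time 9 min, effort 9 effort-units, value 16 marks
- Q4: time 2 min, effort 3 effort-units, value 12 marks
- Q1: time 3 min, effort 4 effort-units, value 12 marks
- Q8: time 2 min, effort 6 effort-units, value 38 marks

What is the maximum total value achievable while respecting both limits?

62 marks

Feasible sets respecting both limits:
- Q4+Q1+Q8: time 7, effort 13, value 62
- Q5+Q8: time 11, effort 15, value 54
- Q4+Q8: time 4, effort 9, value 50
- Q1+Q8: time 5, effort 10, value 50
Best: 62 marks.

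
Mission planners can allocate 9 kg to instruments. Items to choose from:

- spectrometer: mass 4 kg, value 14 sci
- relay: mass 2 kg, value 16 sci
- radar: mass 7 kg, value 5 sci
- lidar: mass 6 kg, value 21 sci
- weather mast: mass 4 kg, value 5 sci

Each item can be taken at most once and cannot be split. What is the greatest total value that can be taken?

37 sci

Check high-value combinations within 9 kg:
- relay+lidar: mass 2+6=8, value 16+21=37
- spectrometer+relay: mass 4+2=6, value 14+16=30
- lidar: mass 6, value 21
Best: 37 sci.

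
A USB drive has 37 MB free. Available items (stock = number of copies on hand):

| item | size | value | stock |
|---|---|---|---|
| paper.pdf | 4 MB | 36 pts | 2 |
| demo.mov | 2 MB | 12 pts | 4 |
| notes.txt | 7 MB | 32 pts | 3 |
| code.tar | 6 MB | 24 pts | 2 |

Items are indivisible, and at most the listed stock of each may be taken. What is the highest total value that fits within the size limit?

216 pts

Best selections within size 37 and stock limits:
- 2×paper.pdf + 4×demo.mov + 3×notes.txt: size 37, value 216
- 2×paper.pdf + 4×demo.mov + 2×notes.txt + 1×code.tar: size 36, value 208
Best: 216 pts.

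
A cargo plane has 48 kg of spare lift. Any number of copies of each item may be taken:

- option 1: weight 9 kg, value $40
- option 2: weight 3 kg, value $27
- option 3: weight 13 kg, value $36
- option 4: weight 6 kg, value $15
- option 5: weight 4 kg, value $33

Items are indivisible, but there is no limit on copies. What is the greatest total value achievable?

$432

Best value-per-unit is option 2 at 27/3, and filling with it alone uses weight 16×3=48. No mix of the others beats 16×27 = 432.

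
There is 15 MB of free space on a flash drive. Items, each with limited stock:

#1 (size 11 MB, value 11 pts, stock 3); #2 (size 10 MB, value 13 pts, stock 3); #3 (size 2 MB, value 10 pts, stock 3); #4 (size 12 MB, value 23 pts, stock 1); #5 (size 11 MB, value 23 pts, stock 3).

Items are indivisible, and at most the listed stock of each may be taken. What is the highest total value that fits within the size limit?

43 pts

Top feasible selections:
- 2×#3 + 1×#5: size 15, value 43
- 1×#3 + 1×#5: size 13, value 33
- 1×#3 + 1×#4: size 14, value 33
- 1×#2 + 2×#3: size 14, value 33
Best: 43 pts.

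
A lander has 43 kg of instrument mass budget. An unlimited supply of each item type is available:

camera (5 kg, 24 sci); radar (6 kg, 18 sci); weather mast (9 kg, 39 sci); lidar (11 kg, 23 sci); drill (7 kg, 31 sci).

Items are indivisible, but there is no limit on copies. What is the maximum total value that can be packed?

Best value-per-unit is camera at 24/5; filling with it alone gives 8×24 = 192.
Optimal mix: 7×camera + 1×drill → mass 42, value 199.

199 sci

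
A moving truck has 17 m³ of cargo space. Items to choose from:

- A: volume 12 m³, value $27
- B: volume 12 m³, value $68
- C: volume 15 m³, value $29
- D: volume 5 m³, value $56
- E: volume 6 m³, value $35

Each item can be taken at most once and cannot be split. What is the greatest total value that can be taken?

$124

Check high-value combinations within 17 m³:
- B+D: volume 12+5=17, value 68+56=124
- D+E: volume 5+6=11, value 56+35=91
- A+D: volume 12+5=17, value 27+56=83
Best: $124.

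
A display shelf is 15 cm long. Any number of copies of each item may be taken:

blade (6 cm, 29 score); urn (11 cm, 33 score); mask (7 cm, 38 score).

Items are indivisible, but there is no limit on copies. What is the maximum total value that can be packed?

Best value-per-unit is mask at 38/7, and filling with it alone uses length 2×7=14. No mix of the others beats 2×38 = 76.

76 score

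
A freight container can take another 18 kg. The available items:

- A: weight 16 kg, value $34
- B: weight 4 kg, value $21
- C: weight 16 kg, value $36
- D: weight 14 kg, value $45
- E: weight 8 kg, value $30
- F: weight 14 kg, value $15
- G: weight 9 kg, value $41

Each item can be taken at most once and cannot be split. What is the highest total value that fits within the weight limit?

$71

Check high-value combinations within 18 kg:
- E+G: weight 8+9=17, value 30+41=71
- B+D: weight 4+14=18, value 21+45=66
- B+G: weight 4+9=13, value 21+41=62
Best: $71.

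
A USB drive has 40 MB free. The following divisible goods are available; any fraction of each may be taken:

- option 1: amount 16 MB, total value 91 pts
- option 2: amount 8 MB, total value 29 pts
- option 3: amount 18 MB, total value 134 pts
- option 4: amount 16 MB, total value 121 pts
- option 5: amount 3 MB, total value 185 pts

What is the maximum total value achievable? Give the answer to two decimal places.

457.06

Take in order of value per unit:
- option 5 (185/3 per unit): all 3 → value 185, running total 185.00
- option 4 (121/16 per unit): all 16 → value 121, running total 306.00
- option 3 (134/18 per unit): all 18 → value 134, running total 440.00
- option 1 (91/16 per unit): 3 of 16 → value 3×91/16 = 17.0625, running total 457.06
Total 457.06.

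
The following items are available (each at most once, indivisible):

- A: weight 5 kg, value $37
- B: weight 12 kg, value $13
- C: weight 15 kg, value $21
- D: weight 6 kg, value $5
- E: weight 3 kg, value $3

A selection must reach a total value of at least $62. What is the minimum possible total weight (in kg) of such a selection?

26

Subsets with value ≥ 62, sorted by total weight:
- A+C+D: weight 26, value 63
- A+C+D+E: weight 29, value 66
- A+B+C: weight 32, value 71
Minimum weight: 26 kg.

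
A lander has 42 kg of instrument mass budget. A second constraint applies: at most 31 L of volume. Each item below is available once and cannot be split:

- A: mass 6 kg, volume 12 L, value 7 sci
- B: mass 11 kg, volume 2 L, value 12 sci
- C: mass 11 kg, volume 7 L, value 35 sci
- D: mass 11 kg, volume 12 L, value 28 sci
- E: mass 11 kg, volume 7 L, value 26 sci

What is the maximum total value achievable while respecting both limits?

89 sci

Feasible sets respecting both limits:
- C+D+E: mass 33, volume 26, value 89
- A+B+C+E: mass 39, volume 28, value 80
- B+C+D: mass 33, volume 21, value 75
- B+C+E: mass 33, volume 16, value 73
Best: 89 sci.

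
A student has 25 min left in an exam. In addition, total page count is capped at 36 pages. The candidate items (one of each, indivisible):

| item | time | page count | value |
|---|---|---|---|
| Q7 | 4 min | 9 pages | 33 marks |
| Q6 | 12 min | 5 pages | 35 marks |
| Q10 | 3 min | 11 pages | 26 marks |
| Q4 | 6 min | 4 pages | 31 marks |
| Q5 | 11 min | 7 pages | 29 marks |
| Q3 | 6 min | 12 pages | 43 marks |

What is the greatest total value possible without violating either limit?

133 marks

Feasible sets respecting both limits:
- Q7+Q10+Q4+Q3: time 19, page count 36, value 133
- Q7+Q6+Q10+Q4: time 25, page count 29, value 125
- Q7+Q10+Q4+Q5: time 24, page count 31, value 119
- Q7+Q6+Q3: time 22, page count 26, value 111
Best: 133 marks.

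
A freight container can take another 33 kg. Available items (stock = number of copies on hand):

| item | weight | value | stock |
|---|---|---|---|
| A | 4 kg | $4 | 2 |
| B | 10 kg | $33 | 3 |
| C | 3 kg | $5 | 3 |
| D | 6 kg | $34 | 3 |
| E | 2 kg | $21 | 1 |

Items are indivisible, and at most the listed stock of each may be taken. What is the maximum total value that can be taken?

Best selections within weight 33 and stock limits:
- 1×B + 1×C + 3×D + 1×E: weight 33, value 161
- 1×B + 3×D + 1×E: weight 30, value 156
- 1×A + 3×C + 3×D + 1×E: weight 33, value 142
- 1×B + 1×C + 3×D: weight 31, value 140
Best: $161.

$161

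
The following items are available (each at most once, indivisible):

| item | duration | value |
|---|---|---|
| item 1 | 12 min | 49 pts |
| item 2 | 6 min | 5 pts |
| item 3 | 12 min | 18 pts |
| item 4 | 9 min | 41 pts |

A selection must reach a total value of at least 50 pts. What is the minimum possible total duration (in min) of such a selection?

18

Subsets with value ≥ 50, sorted by total duration:
- item 1+item 2: duration 18, value 54
- item 1+item 4: duration 21, value 90
Minimum duration: 18 min.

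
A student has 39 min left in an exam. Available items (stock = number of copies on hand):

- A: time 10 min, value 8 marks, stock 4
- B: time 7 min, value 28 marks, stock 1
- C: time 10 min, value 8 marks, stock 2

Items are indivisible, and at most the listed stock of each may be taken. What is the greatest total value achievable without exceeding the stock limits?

Top feasible selections:
- 1×A + 1×B + 2×C: time 37, value 52
- 2×A + 1×B + 1×C: time 37, value 52
- 3×A + 1×B: time 37, value 52
Best: 52 marks.

52 marks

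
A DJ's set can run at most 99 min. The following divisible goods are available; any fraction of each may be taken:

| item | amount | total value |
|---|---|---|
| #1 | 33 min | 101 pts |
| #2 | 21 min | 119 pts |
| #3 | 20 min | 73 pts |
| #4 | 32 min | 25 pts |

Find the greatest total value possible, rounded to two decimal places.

Take in order of value per unit:
- #2 (119/21 per unit): all 21 → value 119, running total 119.00
- #3 (73/20 per unit): all 20 → value 73, running total 192.00
- #1 (101/33 per unit): all 33 → value 101, running total 293.00
- #4 (25/32 per unit): 25 of 32 → value 25×25/32 = 19.5313, running total 312.53
Total 312.53.

312.53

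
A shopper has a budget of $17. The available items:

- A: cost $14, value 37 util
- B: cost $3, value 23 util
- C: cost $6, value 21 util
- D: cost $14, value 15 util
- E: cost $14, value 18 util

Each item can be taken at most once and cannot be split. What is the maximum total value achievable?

60 util

Check high-value combinations within $17:
- A+B: cost 14+3=17, value 37+23=60
- B+C: cost 3+6=9, value 23+21=44
- B+E: cost 3+14=17, value 23+18=41
- B+D: cost 3+14=17, value 23+15=38
- A: cost 14, value 37
Best: 60 util.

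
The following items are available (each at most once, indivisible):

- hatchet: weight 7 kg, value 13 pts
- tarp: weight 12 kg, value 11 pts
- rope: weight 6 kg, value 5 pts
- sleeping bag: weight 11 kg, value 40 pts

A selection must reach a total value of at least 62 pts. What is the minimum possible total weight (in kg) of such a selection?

30

Subsets with value ≥ 62, sorted by total weight:
- hatchet+tarp+sleeping bag: weight 30, value 64
- hatchet+tarp+rope+sleeping bag: weight 36, value 69
Minimum weight: 30 kg.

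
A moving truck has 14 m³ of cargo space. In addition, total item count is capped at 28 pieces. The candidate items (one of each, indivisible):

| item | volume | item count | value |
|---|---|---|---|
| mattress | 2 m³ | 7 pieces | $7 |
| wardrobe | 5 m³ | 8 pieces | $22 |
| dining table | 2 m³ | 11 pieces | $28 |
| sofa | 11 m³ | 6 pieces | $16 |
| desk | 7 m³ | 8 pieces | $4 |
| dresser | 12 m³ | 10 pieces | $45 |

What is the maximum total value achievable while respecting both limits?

$73

Feasible sets respecting both limits:
- dining table+dresser: volume 14, item count 21, value 73
- mattress+wardrobe+dining table: volume 9, item count 26, value 57
- wardrobe+dining table+desk: volume 14, item count 27, value 54
- mattress+dresser: volume 14, item count 17, value 52
Best: $73.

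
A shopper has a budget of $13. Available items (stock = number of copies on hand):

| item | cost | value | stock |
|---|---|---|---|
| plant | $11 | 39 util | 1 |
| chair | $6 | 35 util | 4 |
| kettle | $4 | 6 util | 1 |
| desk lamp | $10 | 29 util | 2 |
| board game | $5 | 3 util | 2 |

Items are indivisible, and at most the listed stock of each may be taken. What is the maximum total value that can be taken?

Best selections within cost 13 and stock limits:
- 2×chair: cost 12, value 70
- 1×chair + 1×kettle: cost 10, value 41
- 1×plant: cost 11, value 39
Best: 70 util.

70 util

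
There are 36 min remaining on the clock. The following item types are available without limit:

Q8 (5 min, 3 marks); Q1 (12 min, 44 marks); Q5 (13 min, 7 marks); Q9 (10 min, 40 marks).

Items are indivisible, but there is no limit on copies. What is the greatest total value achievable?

Best value-per-unit is Q9 at 40/10; filling with it alone gives 3×40 = 120.
Optimal mix: 3×Q1 → time 36, value 132.

132 marks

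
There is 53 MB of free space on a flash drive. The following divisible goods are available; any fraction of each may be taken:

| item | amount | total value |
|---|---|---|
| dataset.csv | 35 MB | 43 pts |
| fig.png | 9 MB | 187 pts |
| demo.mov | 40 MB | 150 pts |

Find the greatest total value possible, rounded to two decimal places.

Take in order of value per unit:
- fig.png (187/9 per unit): all 9 → value 187, running total 187.00
- demo.mov (150/40 per unit): all 40 → value 150, running total 337.00
- dataset.csv (43/35 per unit): 4 of 35 → value 4×43/35 = 4.9143, running total 341.91
Total 341.91.

341.91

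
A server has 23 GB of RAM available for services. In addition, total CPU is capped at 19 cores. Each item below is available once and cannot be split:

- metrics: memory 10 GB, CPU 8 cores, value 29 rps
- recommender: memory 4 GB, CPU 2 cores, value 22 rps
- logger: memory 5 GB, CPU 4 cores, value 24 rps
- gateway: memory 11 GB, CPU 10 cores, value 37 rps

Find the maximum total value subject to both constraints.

83 rps

Feasible sets respecting both limits:
- recommender+logger+gateway: memory 20, CPU 16, value 83
- metrics+recommender+logger: memory 19, CPU 14, value 75
- metrics+gateway: memory 21, CPU 18, value 66
- logger+gateway: memory 16, CPU 14, value 61
Best: 83 rps.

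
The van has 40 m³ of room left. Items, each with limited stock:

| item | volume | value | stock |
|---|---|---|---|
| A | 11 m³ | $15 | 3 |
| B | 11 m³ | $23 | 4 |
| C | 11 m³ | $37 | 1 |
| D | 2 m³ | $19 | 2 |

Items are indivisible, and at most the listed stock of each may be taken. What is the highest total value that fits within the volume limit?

Top feasible selections:
- 2×B + 1×C + 2×D: volume 37, value 121
- 1×A + 1×B + 1×C + 2×D: volume 37, value 113
- 3×B + 2×D: volume 37, value 107
Best: $121.

$121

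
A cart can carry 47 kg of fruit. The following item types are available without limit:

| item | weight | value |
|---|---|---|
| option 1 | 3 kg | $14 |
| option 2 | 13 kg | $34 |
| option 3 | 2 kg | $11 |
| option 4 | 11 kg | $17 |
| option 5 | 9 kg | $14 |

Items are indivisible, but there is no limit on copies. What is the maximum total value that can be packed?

$256

Best value-per-unit is option 3 at 11/2; filling with it alone gives 23×11 = 253.
Optimal mix: 1×option 1 + 22×option 3 → weight 47, value 256.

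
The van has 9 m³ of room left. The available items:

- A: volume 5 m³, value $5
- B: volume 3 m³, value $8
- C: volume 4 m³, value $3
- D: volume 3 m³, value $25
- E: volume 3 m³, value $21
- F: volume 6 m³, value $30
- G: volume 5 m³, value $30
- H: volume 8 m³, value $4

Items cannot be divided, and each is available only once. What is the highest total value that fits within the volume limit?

$55

Check high-value combinations within 9 m³:
- D+G: volume 3+5=8, value 25+30=55
- D+F: volume 3+6=9, value 25+30=55
- B+D+E: volume 3+3+3=9, value 8+25+21=54
- E+G: volume 3+5=8, value 21+30=51
- E+F: volume 3+6=9, value 21+30=51
Best: $55.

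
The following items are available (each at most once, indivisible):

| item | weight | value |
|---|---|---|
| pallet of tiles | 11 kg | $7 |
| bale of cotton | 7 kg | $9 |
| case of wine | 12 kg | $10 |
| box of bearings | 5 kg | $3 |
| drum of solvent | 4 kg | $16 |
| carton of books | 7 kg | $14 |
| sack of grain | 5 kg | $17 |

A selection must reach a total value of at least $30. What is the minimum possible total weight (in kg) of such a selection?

Subsets with value ≥ 30, sorted by total weight:
- drum of solvent+sack of grain: weight 9, value 33
- drum of solvent+carton of books: weight 11, value 30
- carton of books+sack of grain: weight 12, value 31
Minimum weight: 9 kg.

9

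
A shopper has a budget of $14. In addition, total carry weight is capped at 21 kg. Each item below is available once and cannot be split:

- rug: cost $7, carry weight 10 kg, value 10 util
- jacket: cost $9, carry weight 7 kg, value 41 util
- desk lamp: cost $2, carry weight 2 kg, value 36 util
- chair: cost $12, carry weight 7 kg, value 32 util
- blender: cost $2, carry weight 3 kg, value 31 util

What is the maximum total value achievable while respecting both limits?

108 util

Feasible sets respecting both limits:
- jacket+desk lamp+blender: cost 13, carry weight 12, value 108
- jacket+desk lamp: cost 11, carry weight 9, value 77
- rug+desk lamp+blender: cost 11, carry weight 15, value 77
- jacket+blender: cost 11, carry weight 10, value 72
Best: 108 util.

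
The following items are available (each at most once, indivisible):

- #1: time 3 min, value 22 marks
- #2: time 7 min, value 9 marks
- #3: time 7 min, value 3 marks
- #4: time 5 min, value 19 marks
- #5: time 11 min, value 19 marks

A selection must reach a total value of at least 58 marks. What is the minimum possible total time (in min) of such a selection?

19

Subsets with value ≥ 58, sorted by total time:
- #1+#4+#5: time 19, value 60
- #1+#2+#4+#5: time 26, value 69
Minimum time: 19 min.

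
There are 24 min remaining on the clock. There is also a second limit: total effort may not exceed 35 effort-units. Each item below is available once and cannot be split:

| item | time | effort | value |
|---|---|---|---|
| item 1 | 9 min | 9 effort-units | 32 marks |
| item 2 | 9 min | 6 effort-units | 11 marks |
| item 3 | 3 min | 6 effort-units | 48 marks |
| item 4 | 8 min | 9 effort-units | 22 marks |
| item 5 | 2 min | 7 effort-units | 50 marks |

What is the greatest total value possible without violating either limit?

152 marks

Feasible sets respecting both limits:
- item 1+item 3+item 4+item 5: time 22, effort 31, value 152
- item 1+item 2+item 3+item 5: time 23, effort 28, value 141
- item 2+item 3+item 4+item 5: time 22, effort 28, value 131
Best: 152 marks.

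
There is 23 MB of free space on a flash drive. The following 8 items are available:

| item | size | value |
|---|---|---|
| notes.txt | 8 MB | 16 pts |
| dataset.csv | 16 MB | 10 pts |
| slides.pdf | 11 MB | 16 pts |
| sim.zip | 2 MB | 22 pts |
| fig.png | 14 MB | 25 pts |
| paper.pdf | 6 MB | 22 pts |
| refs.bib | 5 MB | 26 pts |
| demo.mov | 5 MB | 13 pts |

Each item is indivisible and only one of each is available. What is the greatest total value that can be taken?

Check high-value combinations within 23 MB:
- notes.txt+sim.zip+paper.pdf+refs.bib: size 8+2+6+5=21, value 16+22+22+26=86
- sim.zip+paper.pdf+refs.bib+demo.mov: size 2+6+5+5=18, value 22+22+26+13=83
- notes.txt+sim.zip+refs.bib+demo.mov: size 8+2+5+5=20, value 16+22+26+13=77
Best: 86 pts.

86 pts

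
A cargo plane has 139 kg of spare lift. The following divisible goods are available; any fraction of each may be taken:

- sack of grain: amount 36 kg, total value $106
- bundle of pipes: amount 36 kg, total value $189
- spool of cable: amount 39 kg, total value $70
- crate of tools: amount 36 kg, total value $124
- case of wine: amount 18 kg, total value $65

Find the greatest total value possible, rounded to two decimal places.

507.33

Take in order of value per unit:
- bundle of pipes (189/36 per unit): all 36 → value 189, running total 189.00
- case of wine (65/18 per unit): all 18 → value 65, running total 254.00
- crate of tools (124/36 per unit): all 36 → value 124, running total 378.00
- sack of grain (106/36 per unit): all 36 → value 106, running total 484.00
- spool of cable (70/39 per unit): 13 of 39 → value 13×70/39 = 23.3333, running total 507.33
Total 507.33.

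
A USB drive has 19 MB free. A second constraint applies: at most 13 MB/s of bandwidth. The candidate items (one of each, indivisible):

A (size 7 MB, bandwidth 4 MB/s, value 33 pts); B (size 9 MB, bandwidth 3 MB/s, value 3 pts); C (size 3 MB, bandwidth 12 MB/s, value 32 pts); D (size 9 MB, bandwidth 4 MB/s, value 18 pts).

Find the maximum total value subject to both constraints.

51 pts

Feasible sets respecting both limits:
- A+D: size 16, bandwidth 8, value 51
- A+B: size 16, bandwidth 7, value 36
- A: size 7, bandwidth 4, value 33
- C: size 3, bandwidth 12, value 32
Best: 51 pts.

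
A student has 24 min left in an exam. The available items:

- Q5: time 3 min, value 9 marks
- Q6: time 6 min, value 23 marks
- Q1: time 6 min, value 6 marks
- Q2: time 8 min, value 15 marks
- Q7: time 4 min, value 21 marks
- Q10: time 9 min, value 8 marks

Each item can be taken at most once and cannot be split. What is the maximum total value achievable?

Check high-value combinations within 24 min:
- Q5+Q6+Q2+Q7: time 3+6+8+4=21, value 9+23+15+21=68
- Q6+Q1+Q2+Q7: time 6+6+8+4=24, value 23+6+15+21=65
- Q5+Q6+Q7+Q10: time 3+6+4+9=22, value 9+23+21+8=61
Best: 68 marks.

68 marks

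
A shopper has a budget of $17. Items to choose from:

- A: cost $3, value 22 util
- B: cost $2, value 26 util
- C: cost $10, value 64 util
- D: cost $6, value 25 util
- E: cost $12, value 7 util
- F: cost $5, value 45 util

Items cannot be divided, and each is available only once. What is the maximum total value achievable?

Check high-value combinations within $17:
- B+C+F: cost 2+10+5=17, value 26+64+45=135
- A+B+D+F: cost 3+2+6+5=16, value 22+26+25+45=118
- A+B+C: cost 3+2+10=15, value 22+26+64=112
Best: 135 util.

135 util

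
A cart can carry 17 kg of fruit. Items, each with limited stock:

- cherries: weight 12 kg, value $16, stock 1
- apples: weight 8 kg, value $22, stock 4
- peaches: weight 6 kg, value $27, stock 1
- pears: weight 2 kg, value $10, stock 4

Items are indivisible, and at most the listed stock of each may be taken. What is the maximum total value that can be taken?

Top feasible selections:
- 1×peaches + 4×pears: weight 14, value 67
- 1×apples + 4×pears: weight 16, value 62
- 1×apples + 1×peaches + 1×pears: weight 16, value 59
Best: $67.

$67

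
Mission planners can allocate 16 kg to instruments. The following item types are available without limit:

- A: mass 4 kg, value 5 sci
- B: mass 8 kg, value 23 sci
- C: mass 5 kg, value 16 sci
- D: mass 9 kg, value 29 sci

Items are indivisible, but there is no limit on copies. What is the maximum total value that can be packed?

Best value-per-unit is D at 29/9; filling with it alone gives 1×29 = 29.
Optimal mix: 3×C → mass 15, value 48.

48 sci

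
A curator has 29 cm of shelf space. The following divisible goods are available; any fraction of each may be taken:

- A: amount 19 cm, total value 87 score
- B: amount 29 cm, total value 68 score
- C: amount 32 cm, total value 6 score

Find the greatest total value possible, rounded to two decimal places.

Take in order of value per unit:
- A (87/19 per unit): all 19 → value 87, running total 87.00
- B (68/29 per unit): 10 of 29 → value 10×68/29 = 23.4483, running total 110.45
Total 110.45.

110.45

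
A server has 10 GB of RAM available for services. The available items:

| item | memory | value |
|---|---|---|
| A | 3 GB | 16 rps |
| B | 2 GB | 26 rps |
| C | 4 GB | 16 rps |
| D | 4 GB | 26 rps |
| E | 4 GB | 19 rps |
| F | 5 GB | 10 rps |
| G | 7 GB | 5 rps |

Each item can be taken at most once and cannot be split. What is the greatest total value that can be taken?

Check high-value combinations within 10 GB:
- B+D+E: memory 2+4+4=10, value 26+26+19=71
- A+B+D: memory 3+2+4=9, value 16+26+26=68
- B+C+D: memory 2+4+4=10, value 26+16+26=68
- A+B+E: memory 3+2+4=9, value 16+26+19=61
Best: 71 rps.

71 rps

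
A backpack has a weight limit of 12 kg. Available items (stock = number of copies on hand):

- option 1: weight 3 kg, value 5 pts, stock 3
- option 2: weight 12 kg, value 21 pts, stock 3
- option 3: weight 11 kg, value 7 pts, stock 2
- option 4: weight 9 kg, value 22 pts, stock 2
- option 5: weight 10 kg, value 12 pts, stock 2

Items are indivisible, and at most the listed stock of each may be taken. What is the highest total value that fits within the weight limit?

27 pts

Best selections within weight 12 and stock limits:
- 1×option 1 + 1×option 4: weight 12, value 27
- 1×option 4: weight 9, value 22
- 1×option 2: weight 12, value 21
Best: 27 pts.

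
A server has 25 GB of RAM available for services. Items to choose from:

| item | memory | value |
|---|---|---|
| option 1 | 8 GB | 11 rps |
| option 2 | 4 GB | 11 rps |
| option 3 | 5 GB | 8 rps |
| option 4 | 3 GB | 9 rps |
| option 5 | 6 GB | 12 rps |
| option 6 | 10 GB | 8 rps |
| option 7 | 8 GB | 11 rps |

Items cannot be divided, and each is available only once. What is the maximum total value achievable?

43 rps

Check high-value combinations within 25 GB:
- option 1+option 2+option 4+option 5: memory 8+4+3+6=21, value 11+11+9+12=43
- option 2+option 4+option 5+option 7: memory 4+3+6+8=21, value 11+9+12+11=43
- option 1+option 4+option 5+option 7: memory 8+3+6+8=25, value 11+9+12+11=43
- option 1+option 2+option 3+option 5: memory 8+4+5+6=23, value 11+11+8+12=42
- option 1+option 2+option 4+option 7: memory 8+4+3+8=23, value 11+11+9+11=42
Best: 43 rps.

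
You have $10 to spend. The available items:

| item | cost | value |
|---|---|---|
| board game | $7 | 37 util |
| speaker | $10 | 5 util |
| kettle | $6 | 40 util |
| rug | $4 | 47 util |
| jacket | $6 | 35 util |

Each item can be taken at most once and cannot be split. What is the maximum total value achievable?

87 util

Check high-value combinations within $10:
- kettle+rug: cost 6+4=10, value 40+47=87
- rug+jacket: cost 4+6=10, value 47+35=82
- rug: cost 4, value 47
- kettle: cost 6, value 40
Best: 87 util.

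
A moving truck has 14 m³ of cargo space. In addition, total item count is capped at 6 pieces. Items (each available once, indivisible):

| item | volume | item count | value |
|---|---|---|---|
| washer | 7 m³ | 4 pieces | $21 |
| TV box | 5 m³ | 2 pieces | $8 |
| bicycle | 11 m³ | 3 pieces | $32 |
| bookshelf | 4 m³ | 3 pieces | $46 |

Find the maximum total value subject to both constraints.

Feasible sets respecting both limits:
- TV box+bookshelf: volume 9, item count 5, value 54
- bookshelf: volume 4, item count 3, value 46
- bicycle: volume 11, item count 3, value 32
- washer+TV box: volume 12, item count 6, value 29
Best: $54.

$54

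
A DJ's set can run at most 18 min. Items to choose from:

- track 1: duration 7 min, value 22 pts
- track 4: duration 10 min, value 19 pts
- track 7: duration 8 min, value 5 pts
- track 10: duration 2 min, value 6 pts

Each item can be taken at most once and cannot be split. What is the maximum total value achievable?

Check high-value combinations within 18 min:
- track 1+track 4: duration 7+10=17, value 22+19=41
- track 1+track 7+track 10: duration 7+8+2=17, value 22+5+6=33
- track 1+track 10: duration 7+2=9, value 22+6=28
Best: 41 pts.

41 pts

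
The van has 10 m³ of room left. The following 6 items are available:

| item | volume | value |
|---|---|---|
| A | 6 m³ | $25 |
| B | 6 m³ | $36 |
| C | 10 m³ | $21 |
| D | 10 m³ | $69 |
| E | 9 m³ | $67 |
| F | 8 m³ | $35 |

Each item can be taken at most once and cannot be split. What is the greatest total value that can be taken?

Check high-value combinations within 10 m³:
- D: volume 10, value 69
- E: volume 9, value 67
- B: volume 6, value 36
- F: volume 8, value 35
- A: volume 6, value 25
Best: $69.

$69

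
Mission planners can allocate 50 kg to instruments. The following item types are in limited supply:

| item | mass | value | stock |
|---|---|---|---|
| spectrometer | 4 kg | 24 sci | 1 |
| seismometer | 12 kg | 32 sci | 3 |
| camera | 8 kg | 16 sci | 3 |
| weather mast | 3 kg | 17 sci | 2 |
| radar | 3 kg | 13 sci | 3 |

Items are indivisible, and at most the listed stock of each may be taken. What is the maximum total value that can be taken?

Top feasible selections:
- 1×spectrometer + 3×seismometer + 2×weather mast + 1×radar: mass 49, value 167
- 1×spectrometer + 2×seismometer + 1×camera + 2×weather mast + 2×radar: mass 48, value 164
- 1×spectrometer + 3×seismometer + 1×weather mast + 2×radar: mass 49, value 163
- 1×spectrometer + 2×seismometer + 2×weather mast + 3×radar: mass 43, value 161
Best: 167 sci.

167 sci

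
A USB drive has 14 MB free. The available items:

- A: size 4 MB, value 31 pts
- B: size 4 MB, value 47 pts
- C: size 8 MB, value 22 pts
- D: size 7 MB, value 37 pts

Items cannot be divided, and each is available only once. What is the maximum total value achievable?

Check high-value combinations within 14 MB:
- B+D: size 4+7=11, value 47+37=84
- A+B: size 4+4=8, value 31+47=78
- B+C: size 4+8=12, value 47+22=69
- A+D: size 4+7=11, value 31+37=68
- A+C: size 4+8=12, value 31+22=53
Best: 84 pts.

84 pts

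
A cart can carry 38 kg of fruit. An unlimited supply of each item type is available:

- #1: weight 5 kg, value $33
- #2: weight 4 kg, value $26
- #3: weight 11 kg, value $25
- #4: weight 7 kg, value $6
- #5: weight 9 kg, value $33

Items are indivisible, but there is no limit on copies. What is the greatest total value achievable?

Best value-per-unit is #1 at 33/5; filling with it alone gives 7×33 = 231.
Optimal mix: 6×#1 + 2×#2 → weight 38, value 250.

$250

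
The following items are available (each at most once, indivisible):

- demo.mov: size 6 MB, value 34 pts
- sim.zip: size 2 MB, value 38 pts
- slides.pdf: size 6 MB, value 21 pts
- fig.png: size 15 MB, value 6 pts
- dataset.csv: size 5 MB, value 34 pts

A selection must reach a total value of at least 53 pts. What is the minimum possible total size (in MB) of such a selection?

Subsets with value ≥ 53, sorted by total size:
- sim.zip+dataset.csv: size 7, value 72
- demo.mov+sim.zip: size 8, value 72
Minimum size: 7 MB.

7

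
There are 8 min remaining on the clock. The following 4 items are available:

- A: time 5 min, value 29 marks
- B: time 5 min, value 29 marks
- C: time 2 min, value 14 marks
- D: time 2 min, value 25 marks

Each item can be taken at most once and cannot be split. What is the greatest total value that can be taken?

54 marks

Check high-value combinations within 8 min:
- A+D: time 5+2=7, value 29+25=54
- B+D: time 5+2=7, value 29+25=54
- A+C: time 5+2=7, value 29+14=43
Best: 54 marks.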